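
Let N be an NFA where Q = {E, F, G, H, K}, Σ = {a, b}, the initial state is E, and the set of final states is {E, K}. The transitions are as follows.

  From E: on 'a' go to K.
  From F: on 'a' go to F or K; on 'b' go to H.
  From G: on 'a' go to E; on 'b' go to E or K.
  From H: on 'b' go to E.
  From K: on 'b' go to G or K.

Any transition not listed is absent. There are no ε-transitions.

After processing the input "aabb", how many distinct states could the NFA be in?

Start in {E}.
Read 'a': {E} → {K}.
Read 'a': {K} → ∅.
The set is empty and remains empty for the remaining 2 symbols.
That set has 0 states.

0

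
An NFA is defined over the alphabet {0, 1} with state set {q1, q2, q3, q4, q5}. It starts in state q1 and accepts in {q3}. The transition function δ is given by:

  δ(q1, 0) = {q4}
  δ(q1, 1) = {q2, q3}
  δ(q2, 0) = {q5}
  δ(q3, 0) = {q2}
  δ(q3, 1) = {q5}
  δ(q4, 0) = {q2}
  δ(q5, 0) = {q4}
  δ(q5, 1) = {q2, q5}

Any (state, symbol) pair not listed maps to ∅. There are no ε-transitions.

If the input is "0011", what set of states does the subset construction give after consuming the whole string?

Start in {q1}.
Read '0': {q1} → {q4}.
Read '0': {q4} → {q2}.
Read '1': {q2} → ∅.
The set is empty and remains empty for the remaining 1 symbol.

∅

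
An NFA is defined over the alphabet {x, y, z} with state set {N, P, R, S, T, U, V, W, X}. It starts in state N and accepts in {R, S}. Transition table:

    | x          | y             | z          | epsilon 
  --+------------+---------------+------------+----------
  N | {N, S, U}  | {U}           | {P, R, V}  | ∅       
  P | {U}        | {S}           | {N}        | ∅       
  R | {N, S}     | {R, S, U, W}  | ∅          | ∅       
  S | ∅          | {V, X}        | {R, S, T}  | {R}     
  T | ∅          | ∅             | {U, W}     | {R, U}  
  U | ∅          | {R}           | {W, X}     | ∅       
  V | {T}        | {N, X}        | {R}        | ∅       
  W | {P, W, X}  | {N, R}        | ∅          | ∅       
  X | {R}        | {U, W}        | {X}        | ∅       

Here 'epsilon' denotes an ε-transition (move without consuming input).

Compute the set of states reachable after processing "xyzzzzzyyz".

Start in {N}.
Read 'x': N→{N, S, U}; union {N, S, U}; ε-closure = {N, R, S, U}.
Read 'y': N→{U}, R→{R, S, U, W}, S→{V, X}, U→{R}; now {R, S, U, V, W, X}.
Read 'z': R→∅, S→{R, S, T}, U→{W, X}, V→{R}, W→∅, X→{X}; union {R, S, T, W, X}; ε-closure = {R, S, T, U, W, X}.
Read 'z': R→∅, S→{R, S, T}, T→{U, W}, U→{W, X}, W→∅, X→{X}; now {R, S, T, U, W, X}.
Read 'z': R→∅, S→{R, S, T}, T→{U, W}, U→{W, X}, W→∅, X→{X}; now {R, S, T, U, W, X}.
Read 'z': R→∅, S→{R, S, T}, T→{U, W}, U→{W, X}, W→∅, X→{X}; now {R, S, T, U, W, X}.
Read 'z': R→∅, S→{R, S, T}, T→{U, W}, U→{W, X}, W→∅, X→{X}; now {R, S, T, U, W, X}.
Read 'y': R→{R, S, U, W}, S→{V, X}, T→∅, U→{R}, W→{N, R}, X→{U, W}; now {N, R, S, U, V, W, X}.
Read 'y': N→{U}, R→{R, S, U, W}, S→{V, X}, U→{R}, V→{N, X}, W→{N, R}, X→{U, W}; now {N, R, S, U, V, W, X}.
Read 'z': N→{P, R, V}, R→∅, S→{R, S, T}, U→{W, X}, V→{R}, W→∅, X→{X}; union {P, R, S, T, V, W, X}; ε-closure = {P, R, S, T, U, V, W, X}.

{P, R, S, T, U, V, W, X}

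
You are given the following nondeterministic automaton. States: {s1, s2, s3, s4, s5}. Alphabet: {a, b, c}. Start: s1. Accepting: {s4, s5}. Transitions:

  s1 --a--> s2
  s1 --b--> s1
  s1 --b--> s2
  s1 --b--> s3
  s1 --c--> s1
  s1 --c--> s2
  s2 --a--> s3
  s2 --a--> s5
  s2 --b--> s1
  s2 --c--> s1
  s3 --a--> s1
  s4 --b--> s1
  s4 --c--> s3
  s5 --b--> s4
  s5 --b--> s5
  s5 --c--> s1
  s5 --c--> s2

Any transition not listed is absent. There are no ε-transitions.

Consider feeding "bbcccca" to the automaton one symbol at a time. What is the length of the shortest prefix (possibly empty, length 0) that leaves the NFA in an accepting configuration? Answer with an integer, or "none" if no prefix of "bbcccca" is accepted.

7

Start in {s1}.
Read 'b': {s1} → {s1, s2, s3}.
Read 'b': {s1, s2, s3} → {s1, s2, s3}.
Read 'c': {s1, s2, s3} → {s1, s2}.
Read 'c': {s1, s2} → {s1, s2}.
Read 'c': {s1, s2} → {s1, s2}.
Read 'c': {s1, s2} → {s1, s2}.
Read 'a': {s1, s2} → {s2, s3, s5}.
None of the earlier sets intersect F, but {s2, s3, s5} does.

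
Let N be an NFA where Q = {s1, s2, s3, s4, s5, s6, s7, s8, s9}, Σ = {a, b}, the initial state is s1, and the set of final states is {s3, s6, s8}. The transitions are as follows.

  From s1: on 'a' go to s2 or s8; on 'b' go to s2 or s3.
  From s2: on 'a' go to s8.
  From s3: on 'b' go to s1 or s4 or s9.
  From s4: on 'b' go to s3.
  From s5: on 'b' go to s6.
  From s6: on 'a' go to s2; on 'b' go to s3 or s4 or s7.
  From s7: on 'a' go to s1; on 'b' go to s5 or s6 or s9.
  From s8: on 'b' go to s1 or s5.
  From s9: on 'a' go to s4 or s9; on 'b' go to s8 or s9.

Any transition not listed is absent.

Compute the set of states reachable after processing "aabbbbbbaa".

Start in {s1}.
Read 'a': s1→{s2, s8}; now {s2, s8}.
Read 'a': s2→{s8}, s8→∅; now {s8}.
Read 'b': s8→{s1, s5}; now {s1, s5}.
Read 'b': s1→{s2, s3}, s5→{s6}; now {s2, s3, s6}.
Read 'b': s2→∅, s3→{s1, s4, s9}, s6→{s3, s4, s7}; now {s1, s3, s4, s7, s9}.
Read 'b': s1→{s2, s3}, s3→{s1, s4, s9}, s4→{s3}, s7→{s5, s6, s9}, s9→{s8, s9}; now {s1, s2, s3, s4, s5, s6, s8, s9}.
Read 'b': s1→{s2, s3}, s2→∅, s3→{s1, s4, s9}, s4→{s3}, s5→{s6}, s6→{s3, s4, s7}, s8→{s1, s5}, s9→{s8, s9}; now {s1, s2, s3, s4, s5, s6, s7, s8, s9}.
Read 'b': s1→{s2, s3}, s2→∅, s3→{s1, s4, s9}, s4→{s3}, s5→{s6}, s6→{s3, s4, s7}, s7→{s5, s6, s9}, s8→{s1, s5}, s9→{s8, s9}; now {s1, s2, s3, s4, s5, s6, s7, s8, s9}.
Read 'a': s1→{s2, s8}, s2→{s8}, s3→∅, s4→∅, s5→∅, s6→{s2}, s7→{s1}, s8→∅, s9→{s4, s9}; now {s1, s2, s4, s8, s9}.
Read 'a': s1→{s2, s8}, s2→{s8}, s4→∅, s8→∅, s9→{s4, s9}; now {s2, s4, s8, s9}.

{s2, s4, s8, s9}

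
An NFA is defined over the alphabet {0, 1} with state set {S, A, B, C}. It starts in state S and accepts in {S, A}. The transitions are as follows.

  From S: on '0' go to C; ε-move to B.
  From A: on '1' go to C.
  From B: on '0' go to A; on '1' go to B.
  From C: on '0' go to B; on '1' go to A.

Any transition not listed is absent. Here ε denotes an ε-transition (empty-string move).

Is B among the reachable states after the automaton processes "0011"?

Start: ε-closure({S}) = {S, B}.
Read '0': {S, B} → {A, C}.
Read '0': {A, C} → {B}.
Read '1': {B} → {B}.
Read '1': {B} → {B}.
State B is in {B}.

Yes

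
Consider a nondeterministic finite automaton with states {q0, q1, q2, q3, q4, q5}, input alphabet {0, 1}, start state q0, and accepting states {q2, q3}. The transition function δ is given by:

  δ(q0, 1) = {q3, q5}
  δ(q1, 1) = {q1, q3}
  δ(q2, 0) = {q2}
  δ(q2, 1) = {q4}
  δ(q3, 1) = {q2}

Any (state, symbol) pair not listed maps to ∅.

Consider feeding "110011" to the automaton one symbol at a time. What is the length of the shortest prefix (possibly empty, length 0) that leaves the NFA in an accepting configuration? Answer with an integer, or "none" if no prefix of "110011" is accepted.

1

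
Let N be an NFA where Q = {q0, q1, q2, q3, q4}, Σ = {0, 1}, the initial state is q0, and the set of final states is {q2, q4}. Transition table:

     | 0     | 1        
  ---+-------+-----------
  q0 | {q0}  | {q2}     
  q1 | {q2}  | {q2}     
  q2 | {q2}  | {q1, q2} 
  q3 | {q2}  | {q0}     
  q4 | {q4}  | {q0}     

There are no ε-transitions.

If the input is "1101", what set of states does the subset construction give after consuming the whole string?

{q1, q2}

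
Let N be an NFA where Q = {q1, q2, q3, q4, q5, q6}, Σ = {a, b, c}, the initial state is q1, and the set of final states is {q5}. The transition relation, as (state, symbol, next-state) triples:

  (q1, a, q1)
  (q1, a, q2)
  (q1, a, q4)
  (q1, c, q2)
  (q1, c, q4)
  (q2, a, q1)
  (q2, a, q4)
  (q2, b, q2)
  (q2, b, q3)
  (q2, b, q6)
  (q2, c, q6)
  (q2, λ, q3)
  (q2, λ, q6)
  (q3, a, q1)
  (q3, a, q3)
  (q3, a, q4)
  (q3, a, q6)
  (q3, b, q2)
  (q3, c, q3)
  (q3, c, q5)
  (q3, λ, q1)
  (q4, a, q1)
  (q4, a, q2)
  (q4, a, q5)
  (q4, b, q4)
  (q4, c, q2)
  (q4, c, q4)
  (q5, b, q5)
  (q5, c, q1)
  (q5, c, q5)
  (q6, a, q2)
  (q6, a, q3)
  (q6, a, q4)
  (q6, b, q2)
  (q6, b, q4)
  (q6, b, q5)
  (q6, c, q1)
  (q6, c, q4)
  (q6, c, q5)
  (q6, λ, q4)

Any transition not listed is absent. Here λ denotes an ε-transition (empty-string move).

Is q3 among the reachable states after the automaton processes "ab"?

Yes

Start in {q1}.
Read 'a': q1→{q1, q2, q4}; union {q1, q2, q4}; ε-closure = {q1, q2, q3, q4, q6}.
Read 'b': q1→∅, q2→{q2, q3, q6}, q3→{q2}, q4→{q4}, q6→{q2, q4, q5}; union {q2, q3, q4, q5, q6}; ε-closure = {q1, q2, q3, q4, q5, q6}.
State q3 is in {q1, q2, q3, q4, q5, q6}.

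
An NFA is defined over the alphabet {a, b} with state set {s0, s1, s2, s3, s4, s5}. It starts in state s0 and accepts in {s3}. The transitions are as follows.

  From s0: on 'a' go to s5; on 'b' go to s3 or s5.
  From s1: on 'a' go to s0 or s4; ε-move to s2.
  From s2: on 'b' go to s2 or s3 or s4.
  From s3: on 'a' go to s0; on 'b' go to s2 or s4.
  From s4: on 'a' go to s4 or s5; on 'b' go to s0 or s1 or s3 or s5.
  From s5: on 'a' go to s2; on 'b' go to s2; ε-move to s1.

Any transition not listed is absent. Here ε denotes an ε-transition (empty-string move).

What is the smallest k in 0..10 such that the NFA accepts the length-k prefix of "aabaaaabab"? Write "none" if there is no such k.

Start in {s0}.
Read 'a': {s0} → {s1, s2, s5}.
Read 'a': {s1, s2, s5} → {s0, s2, s4}.
Read 'b': {s0, s2, s4} → {s0, s1, s2, s3, s4, s5}.
None of the earlier sets intersect F, but {s0, s1, s2, s3, s4, s5} does.

3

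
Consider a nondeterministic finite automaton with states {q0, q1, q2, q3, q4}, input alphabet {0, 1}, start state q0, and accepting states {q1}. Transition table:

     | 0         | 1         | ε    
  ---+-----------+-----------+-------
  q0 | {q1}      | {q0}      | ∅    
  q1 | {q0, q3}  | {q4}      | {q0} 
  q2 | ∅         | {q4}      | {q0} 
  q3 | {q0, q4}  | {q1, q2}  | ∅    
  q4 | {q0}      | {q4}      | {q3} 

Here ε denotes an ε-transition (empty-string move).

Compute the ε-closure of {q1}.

Begin with {q1}.
ε-move q1 → q0; add q0.

{q0, q1}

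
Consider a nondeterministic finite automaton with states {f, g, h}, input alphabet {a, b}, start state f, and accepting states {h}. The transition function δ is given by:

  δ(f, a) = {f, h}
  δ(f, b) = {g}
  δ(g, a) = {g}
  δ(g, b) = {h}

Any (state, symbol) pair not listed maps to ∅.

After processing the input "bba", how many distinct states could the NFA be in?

0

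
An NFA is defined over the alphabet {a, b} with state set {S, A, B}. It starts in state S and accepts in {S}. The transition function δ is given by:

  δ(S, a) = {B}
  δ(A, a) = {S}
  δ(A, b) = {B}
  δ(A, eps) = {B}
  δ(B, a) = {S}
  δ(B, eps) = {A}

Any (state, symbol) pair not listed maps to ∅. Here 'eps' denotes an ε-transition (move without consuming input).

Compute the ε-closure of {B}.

Begin with {B}.
ε-move B → A; add A.

{A, B}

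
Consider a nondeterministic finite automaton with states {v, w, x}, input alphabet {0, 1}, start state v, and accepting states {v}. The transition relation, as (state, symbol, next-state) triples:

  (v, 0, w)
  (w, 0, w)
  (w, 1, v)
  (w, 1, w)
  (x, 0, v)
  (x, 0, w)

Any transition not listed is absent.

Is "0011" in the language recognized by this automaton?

Yes

Start in {v}.
Read '0': v→{w}; now {w}.
Read '0': w→{w}; now {w}.
Read '1': w→{v, w}; now {v, w}.
Read '1': v→∅, w→{v, w}; now {v, w}.
The final set {v, w} contains the accepting state v.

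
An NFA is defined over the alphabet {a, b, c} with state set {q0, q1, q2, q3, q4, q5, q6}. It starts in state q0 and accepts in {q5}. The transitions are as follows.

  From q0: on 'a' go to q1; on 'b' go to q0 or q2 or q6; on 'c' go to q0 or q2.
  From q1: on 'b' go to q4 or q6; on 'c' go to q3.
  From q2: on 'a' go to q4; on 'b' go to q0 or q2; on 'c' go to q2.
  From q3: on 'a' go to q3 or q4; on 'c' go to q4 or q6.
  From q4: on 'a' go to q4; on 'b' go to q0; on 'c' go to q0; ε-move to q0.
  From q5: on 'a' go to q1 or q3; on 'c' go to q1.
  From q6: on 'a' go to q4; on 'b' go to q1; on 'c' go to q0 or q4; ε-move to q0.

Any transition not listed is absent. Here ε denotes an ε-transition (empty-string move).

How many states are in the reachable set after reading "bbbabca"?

3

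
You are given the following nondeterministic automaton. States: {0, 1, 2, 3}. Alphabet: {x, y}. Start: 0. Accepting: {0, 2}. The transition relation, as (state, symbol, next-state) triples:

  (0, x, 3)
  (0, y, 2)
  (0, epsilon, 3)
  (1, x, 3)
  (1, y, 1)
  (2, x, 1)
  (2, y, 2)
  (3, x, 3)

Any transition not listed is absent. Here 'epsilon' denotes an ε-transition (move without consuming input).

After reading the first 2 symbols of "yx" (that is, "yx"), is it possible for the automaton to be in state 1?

Start: ε-closure({0}) = {0, 3}.
Read 'y': {0, 3} → {2}.
Read 'x': {2} → {1}.
State 1 is in {1}.

Yes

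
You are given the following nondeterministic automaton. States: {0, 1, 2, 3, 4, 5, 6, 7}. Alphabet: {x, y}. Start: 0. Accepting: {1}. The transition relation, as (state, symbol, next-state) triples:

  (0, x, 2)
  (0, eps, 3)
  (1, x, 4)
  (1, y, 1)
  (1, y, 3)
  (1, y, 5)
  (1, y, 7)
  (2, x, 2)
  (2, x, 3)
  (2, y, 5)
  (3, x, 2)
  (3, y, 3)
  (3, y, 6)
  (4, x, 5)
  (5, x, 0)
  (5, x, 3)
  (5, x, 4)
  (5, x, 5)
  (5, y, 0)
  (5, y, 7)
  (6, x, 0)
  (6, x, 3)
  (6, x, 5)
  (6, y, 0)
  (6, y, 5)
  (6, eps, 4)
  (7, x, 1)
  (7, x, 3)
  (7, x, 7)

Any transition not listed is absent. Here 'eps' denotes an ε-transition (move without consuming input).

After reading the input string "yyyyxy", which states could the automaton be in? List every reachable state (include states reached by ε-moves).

Start: ε-closure({0}) = {0, 3}.
Read 'y': {0, 3} → {3, 4, 6}.
Read 'y': {3, 4, 6} → {0, 3, 4, 5, 6}.
Read 'y': {0, 3, 4, 5, 6} → {0, 3, 4, 5, 6, 7}.
Read 'y': {0, 3, 4, 5, 6, 7} → {0, 3, 4, 5, 6, 7}.
Read 'x': {0, 3, 4, 5, 6, 7} → {0, 1, 2, 3, 4, 5, 7}.
Read 'y': {0, 1, 2, 3, 4, 5, 7} → {0, 1, 3, 4, 5, 6, 7}.

{0, 1, 3, 4, 5, 6, 7}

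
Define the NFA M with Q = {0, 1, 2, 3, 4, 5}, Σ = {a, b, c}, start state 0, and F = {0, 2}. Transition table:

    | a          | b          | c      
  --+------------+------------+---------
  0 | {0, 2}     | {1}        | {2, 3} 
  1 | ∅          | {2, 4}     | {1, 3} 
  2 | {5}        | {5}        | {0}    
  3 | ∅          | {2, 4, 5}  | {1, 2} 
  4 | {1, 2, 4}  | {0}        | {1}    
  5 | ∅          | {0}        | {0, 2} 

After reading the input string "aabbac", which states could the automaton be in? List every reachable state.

Start in {0}.
Read 'a': {0} → {0, 2}.
Read 'a': {0, 2} → {0, 2, 5}.
Read 'b': {0, 2, 5} → {0, 1, 5}.
Read 'b': {0, 1, 5} → {0, 1, 2, 4}.
Read 'a': {0, 1, 2, 4} → {0, 1, 2, 4, 5}.
Read 'c': {0, 1, 2, 4, 5} → {0, 1, 2, 3}.

{0, 1, 2, 3}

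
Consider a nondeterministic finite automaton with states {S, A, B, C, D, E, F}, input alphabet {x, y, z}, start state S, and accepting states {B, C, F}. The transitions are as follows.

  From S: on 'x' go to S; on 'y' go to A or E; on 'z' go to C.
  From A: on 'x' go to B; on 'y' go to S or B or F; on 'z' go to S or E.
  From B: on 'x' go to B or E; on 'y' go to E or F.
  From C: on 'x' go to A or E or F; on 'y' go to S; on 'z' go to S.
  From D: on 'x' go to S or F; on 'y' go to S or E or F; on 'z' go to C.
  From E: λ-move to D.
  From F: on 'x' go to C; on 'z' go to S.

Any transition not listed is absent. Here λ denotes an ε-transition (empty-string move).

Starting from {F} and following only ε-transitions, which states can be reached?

{F}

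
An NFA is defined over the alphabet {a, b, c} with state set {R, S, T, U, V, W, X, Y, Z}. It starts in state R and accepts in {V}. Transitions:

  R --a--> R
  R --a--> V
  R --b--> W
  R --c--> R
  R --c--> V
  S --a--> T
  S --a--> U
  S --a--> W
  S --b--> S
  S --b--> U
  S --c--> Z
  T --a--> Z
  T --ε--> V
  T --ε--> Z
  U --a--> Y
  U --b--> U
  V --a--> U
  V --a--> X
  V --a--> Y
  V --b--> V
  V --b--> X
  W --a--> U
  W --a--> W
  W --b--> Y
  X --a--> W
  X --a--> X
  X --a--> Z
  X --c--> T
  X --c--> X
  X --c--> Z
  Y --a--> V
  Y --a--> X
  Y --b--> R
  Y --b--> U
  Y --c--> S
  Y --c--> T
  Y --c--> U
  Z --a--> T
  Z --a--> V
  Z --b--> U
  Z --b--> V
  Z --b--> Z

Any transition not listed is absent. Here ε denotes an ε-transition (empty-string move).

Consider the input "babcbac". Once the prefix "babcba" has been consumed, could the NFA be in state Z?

Start in {R}.
Read 'b': {R} → {W}.
Read 'a': {W} → {U, W}.
Read 'b': {U, W} → {U, Y}.
Read 'c': {U, Y} → {S, T, U, V, Z}.
Read 'b': {S, T, U, V, Z} → {S, U, V, X, Z}.
Read 'a': {S, U, V, X, Z} → {T, U, V, W, X, Y, Z}.
State Z is in {T, U, V, W, X, Y, Z}.

Yes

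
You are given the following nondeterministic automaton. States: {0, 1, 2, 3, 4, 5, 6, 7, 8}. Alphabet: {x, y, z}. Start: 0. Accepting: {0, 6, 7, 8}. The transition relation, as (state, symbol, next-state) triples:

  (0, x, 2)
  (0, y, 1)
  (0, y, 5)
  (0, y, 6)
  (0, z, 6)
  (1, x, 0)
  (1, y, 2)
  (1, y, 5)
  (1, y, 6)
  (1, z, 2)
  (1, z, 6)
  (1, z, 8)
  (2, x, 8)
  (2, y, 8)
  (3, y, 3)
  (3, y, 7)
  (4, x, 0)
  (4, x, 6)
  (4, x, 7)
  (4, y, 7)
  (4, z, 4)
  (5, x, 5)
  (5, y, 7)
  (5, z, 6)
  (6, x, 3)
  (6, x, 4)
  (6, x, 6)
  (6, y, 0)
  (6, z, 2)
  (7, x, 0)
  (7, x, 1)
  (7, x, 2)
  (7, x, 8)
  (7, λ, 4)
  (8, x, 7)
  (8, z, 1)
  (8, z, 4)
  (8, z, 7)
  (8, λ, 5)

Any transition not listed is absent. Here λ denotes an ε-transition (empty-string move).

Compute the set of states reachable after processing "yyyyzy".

Start in {0}.
Read 'y': {0} → {1, 5, 6}.
Read 'y': {1, 5, 6} → {0, 2, 4, 5, 6, 7}.
Read 'y': {0, 2, 4, 5, 6, 7} → {0, 1, 4, 5, 6, 7, 8}.
Read 'y': {0, 1, 4, 5, 6, 7, 8} → {0, 1, 2, 4, 5, 6, 7}.
Read 'z': {0, 1, 2, 4, 5, 6, 7} → {2, 4, 5, 6, 8}.
Read 'y': {2, 4, 5, 6, 8} → {0, 4, 5, 7, 8}.

{0, 4, 5, 7, 8}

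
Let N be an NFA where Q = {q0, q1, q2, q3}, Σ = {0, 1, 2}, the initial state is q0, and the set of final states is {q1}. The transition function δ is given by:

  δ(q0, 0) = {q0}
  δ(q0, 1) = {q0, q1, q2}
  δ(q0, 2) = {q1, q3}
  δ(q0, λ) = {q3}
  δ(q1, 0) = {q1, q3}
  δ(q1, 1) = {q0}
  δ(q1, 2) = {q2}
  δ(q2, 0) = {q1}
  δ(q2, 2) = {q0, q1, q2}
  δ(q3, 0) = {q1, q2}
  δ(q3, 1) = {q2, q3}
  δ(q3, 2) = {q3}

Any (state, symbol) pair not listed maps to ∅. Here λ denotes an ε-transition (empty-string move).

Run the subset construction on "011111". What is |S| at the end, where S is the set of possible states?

Start: ε-closure({q0}) = {q0, q3}.
Read '0': q0→{q0}, q3→{q1, q2}; union {q0, q1, q2}; ε-closure = {q0, q1, q2, q3}.
Read '1': q0→{q0, q1, q2}, q1→{q0}, q2→∅, q3→{q2, q3}; now {q0, q1, q2, q3}.
Read '1': q0→{q0, q1, q2}, q1→{q0}, q2→∅, q3→{q2, q3}; now {q0, q1, q2, q3}.
Read '1': q0→{q0, q1, q2}, q1→{q0}, q2→∅, q3→{q2, q3}; now {q0, q1, q2, q3}.
Read '1': q0→{q0, q1, q2}, q1→{q0}, q2→∅, q3→{q2, q3}; now {q0, q1, q2, q3}.
Read '1': q0→{q0, q1, q2}, q1→{q0}, q2→∅, q3→{q2, q3}; now {q0, q1, q2, q3}.
That set has 4 states.

4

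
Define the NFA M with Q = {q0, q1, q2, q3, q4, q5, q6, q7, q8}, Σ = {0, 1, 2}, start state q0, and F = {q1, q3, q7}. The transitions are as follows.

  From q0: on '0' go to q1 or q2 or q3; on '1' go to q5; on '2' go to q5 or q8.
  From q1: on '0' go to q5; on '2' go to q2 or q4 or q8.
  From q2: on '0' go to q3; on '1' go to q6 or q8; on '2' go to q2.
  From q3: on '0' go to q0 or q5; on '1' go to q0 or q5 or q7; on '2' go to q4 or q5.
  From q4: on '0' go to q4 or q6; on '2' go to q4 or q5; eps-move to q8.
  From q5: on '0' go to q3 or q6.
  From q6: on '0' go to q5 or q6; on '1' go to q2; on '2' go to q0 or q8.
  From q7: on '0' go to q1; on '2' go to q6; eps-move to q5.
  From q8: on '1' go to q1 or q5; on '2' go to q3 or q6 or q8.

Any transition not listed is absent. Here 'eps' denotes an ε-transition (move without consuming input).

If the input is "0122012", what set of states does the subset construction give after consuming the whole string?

{q0, q2, q3, q4, q5, q6, q8}

Start in {q0}.
Read '0': q0→{q1, q2, q3}; now {q1, q2, q3}.
Read '1': q1→∅, q2→{q6, q8}, q3→{q0, q5, q7}; now {q0, q5, q6, q7, q8}.
Read '2': q0→{q5, q8}, q5→∅, q6→{q0, q8}, q7→{q6}, q8→{q3, q6, q8}; now {q0, q3, q5, q6, q8}.
Read '2': q0→{q5, q8}, q3→{q4, q5}, q5→∅, q6→{q0, q8}, q8→{q3, q6, q8}; now {q0, q3, q4, q5, q6, q8}.
Read '0': q0→{q1, q2, q3}, q3→{q0, q5}, q4→{q4, q6}, q5→{q3, q6}, q6→{q5, q6}, q8→∅; union {q0, q1, q2, q3, q4, q5, q6}; ε-closure = {q0, q1, q2, q3, q4, q5, q6, q8}.
Read '1': q0→{q5}, q1→∅, q2→{q6, q8}, q3→{q0, q5, q7}, q4→∅, q5→∅, q6→{q2}, q8→{q1, q5}; now {q0, q1, q2, q5, q6, q7, q8}.
Read '2': q0→{q5, q8}, q1→{q2, q4, q8}, q2→{q2}, q5→∅, q6→{q0, q8}, q7→{q6}, q8→{q3, q6, q8}; now {q0, q2, q3, q4, q5, q6, q8}.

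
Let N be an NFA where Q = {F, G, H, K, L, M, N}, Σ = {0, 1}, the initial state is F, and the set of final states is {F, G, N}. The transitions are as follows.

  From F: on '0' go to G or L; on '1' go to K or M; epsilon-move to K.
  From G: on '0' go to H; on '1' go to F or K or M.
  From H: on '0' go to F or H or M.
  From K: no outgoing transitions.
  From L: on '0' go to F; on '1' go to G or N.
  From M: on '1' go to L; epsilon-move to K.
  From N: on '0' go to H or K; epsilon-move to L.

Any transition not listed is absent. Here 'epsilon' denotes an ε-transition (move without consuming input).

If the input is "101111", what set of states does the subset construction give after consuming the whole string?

Start: ε-closure({F}) = {F, K}.
Read '1': {F, K} → {K, M}.
Read '0': {K, M} → ∅.
The set is empty and remains empty for the remaining 4 symbols.

∅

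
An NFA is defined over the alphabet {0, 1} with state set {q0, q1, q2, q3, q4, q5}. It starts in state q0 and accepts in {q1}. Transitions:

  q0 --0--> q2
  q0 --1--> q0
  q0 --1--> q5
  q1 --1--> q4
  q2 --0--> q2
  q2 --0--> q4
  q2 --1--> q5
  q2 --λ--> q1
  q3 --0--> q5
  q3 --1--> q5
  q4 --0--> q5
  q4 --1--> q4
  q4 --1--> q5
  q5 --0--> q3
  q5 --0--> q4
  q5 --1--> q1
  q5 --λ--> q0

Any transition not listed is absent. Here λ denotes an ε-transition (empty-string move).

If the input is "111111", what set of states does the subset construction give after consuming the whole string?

Start in {q0}.
Read '1': {q0} → {q0, q5}.
Read '1': {q0, q5} → {q0, q1, q5}.
Read '1': {q0, q1, q5} → {q0, q1, q4, q5}.
Read '1': {q0, q1, q4, q5} → {q0, q1, q4, q5}.
Read '1': {q0, q1, q4, q5} → {q0, q1, q4, q5}.
Read '1': {q0, q1, q4, q5} → {q0, q1, q4, q5}.

{q0, q1, q4, q5}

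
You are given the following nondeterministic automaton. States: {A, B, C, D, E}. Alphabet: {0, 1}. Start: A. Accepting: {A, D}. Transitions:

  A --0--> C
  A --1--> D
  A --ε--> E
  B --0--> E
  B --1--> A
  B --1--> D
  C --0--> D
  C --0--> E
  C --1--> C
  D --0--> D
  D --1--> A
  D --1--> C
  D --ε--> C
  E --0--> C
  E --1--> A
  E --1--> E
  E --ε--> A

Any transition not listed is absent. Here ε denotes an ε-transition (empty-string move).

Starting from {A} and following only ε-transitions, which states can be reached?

{A, E}

Begin with {A}.
ε-move A → E; add E.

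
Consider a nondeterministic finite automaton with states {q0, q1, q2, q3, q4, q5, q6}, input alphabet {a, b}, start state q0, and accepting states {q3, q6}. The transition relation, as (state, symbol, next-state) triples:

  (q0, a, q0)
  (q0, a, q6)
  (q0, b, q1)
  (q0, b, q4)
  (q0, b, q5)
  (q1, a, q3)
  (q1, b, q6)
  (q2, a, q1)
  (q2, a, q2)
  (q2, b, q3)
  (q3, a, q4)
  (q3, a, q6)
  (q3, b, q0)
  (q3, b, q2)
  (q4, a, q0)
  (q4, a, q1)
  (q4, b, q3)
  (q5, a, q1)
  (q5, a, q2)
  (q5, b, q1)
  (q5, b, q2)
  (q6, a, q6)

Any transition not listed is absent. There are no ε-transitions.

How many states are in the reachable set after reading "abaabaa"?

6

Start in {q0}.
Read 'a': q0→{q0, q6}; now {q0, q6}.
Read 'b': q0→{q1, q4, q5}, q6→∅; now {q1, q4, q5}.
Read 'a': q1→{q3}, q4→{q0, q1}, q5→{q1, q2}; now {q0, q1, q2, q3}.
Read 'a': q0→{q0, q6}, q1→{q3}, q2→{q1, q2}, q3→{q4, q6}; now {q0, q1, q2, q3, q4, q6}.
Read 'b': q0→{q1, q4, q5}, q1→{q6}, q2→{q3}, q3→{q0, q2}, q4→{q3}, q6→∅; now {q0, q1, q2, q3, q4, q5, q6}.
Read 'a': q0→{q0, q6}, q1→{q3}, q2→{q1, q2}, q3→{q4, q6}, q4→{q0, q1}, q5→{q1, q2}, q6→{q6}; now {q0, q1, q2, q3, q4, q6}.
Read 'a': q0→{q0, q6}, q1→{q3}, q2→{q1, q2}, q3→{q4, q6}, q4→{q0, q1}, q6→{q6}; now {q0, q1, q2, q3, q4, q6}.
That set has 6 states.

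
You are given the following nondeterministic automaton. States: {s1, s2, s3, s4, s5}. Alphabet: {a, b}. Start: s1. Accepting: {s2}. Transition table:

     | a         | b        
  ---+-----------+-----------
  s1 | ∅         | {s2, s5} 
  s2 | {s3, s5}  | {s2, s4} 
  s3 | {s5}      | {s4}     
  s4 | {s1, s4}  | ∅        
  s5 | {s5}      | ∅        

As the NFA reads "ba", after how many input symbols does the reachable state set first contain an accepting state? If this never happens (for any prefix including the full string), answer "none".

1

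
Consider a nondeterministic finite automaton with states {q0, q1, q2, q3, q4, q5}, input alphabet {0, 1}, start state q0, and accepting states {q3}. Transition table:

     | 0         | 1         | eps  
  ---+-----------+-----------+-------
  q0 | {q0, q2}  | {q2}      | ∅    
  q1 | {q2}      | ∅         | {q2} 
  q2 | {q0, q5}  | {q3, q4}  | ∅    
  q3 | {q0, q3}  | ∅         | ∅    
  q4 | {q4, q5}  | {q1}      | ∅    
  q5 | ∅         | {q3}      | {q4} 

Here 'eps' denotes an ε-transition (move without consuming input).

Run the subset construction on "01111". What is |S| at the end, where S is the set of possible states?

Start in {q0}.
Read '0': q0→{q0, q2}; now {q0, q2}.
Read '1': q0→{q2}, q2→{q3, q4}; now {q2, q3, q4}.
Read '1': q2→{q3, q4}, q3→∅, q4→{q1}; union {q1, q3, q4}; ε-closure = {q1, q2, q3, q4}.
Read '1': q1→∅, q2→{q3, q4}, q3→∅, q4→{q1}; union {q1, q3, q4}; ε-closure = {q1, q2, q3, q4}.
Read '1': q1→∅, q2→{q3, q4}, q3→∅, q4→{q1}; union {q1, q3, q4}; ε-closure = {q1, q2, q3, q4}.
That set has 4 states.

4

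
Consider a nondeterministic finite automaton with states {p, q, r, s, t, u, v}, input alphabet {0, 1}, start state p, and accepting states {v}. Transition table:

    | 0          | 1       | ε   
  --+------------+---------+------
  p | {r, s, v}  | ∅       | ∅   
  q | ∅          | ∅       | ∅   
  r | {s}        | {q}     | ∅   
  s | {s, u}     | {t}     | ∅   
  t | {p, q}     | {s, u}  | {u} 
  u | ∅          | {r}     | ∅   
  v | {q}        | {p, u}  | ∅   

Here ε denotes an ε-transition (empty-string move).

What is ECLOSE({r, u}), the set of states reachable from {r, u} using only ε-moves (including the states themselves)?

Begin with {r, u}.
No ε-moves leave this set, so the closure equals the set itself.

{r, u}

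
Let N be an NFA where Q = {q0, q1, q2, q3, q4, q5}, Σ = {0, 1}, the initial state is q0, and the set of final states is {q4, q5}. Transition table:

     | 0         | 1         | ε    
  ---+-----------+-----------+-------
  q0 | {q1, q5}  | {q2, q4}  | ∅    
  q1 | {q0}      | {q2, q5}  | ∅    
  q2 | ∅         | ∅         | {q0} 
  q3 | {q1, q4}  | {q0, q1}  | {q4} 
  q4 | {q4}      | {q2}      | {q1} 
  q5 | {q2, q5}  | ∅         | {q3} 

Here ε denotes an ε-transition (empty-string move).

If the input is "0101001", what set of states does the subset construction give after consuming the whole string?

Start in {q0}.
Read '0': {q0} → {q1, q3, q4, q5}.
Read '1': {q1, q3, q4, q5} → {q0, q1, q2, q3, q4, q5}.
Read '0': {q0, q1, q2, q3, q4, q5} → {q0, q1, q2, q3, q4, q5}.
Read '1': {q0, q1, q2, q3, q4, q5} → {q0, q1, q2, q3, q4, q5}.
Read '0': {q0, q1, q2, q3, q4, q5} → {q0, q1, q2, q3, q4, q5}.
Read '0': {q0, q1, q2, q3, q4, q5} → {q0, q1, q2, q3, q4, q5}.
Read '1': {q0, q1, q2, q3, q4, q5} → {q0, q1, q2, q3, q4, q5}.

{q0, q1, q2, q3, q4, q5}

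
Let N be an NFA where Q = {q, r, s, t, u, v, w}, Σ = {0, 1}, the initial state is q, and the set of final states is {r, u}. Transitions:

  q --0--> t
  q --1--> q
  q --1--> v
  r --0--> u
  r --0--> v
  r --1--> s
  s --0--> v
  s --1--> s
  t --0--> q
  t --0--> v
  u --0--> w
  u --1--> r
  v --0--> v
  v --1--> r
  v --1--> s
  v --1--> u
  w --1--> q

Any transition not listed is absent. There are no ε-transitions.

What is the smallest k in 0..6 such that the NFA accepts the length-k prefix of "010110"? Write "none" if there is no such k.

Start in {q}.
Read '0': {q} → {t}.
Read '1': {t} → ∅.
The set is empty and remains empty for the remaining 4 symbols.
No reachable set along the way intersects F.

none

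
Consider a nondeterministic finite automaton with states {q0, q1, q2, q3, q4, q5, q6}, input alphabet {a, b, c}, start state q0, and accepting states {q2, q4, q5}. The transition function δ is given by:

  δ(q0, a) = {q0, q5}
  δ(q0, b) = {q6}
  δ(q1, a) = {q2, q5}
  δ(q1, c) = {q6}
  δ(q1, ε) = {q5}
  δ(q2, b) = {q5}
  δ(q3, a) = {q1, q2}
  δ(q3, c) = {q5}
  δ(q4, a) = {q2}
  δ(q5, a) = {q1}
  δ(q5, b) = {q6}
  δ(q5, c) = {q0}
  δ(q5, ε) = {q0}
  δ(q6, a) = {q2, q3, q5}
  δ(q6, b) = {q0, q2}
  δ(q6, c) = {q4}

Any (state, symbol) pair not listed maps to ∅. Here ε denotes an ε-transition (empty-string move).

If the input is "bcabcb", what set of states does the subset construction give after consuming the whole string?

Start in {q0}.
Read 'b': {q0} → {q6}.
Read 'c': {q6} → {q4}.
Read 'a': {q4} → {q2}.
Read 'b': {q2} → {q0, q5}.
Read 'c': {q0, q5} → {q0}.
Read 'b': {q0} → {q6}.

{q6}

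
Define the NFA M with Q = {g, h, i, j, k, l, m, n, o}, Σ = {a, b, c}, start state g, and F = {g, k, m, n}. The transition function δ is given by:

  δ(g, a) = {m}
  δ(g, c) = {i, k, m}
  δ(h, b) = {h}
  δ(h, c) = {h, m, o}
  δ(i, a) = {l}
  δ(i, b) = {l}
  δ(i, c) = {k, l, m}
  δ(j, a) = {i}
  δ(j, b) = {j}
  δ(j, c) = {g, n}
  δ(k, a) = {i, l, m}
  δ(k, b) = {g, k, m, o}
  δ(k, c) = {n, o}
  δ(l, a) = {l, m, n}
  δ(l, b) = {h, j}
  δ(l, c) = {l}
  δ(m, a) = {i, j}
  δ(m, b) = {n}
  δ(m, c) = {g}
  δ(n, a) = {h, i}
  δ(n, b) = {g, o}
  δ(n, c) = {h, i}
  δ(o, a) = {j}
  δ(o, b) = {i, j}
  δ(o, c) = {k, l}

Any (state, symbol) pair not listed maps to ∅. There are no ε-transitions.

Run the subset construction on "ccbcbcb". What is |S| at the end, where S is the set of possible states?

Start in {g}.
Read 'c': g→{i, k, m}; now {i, k, m}.
Read 'c': i→{k, l, m}, k→{n, o}, m→{g}; now {g, k, l, m, n, o}.
Read 'b': g→∅, k→{g, k, m, o}, l→{h, j}, m→{n}, n→{g, o}, o→{i, j}; now {g, h, i, j, k, m, n, o}.
Read 'c': g→{i, k, m}, h→{h, m, o}, i→{k, l, m}, j→{g, n}, k→{n, o}, m→{g}, n→{h, i}, o→{k, l}; now {g, h, i, k, l, m, n, o}.
Read 'b': g→∅, h→{h}, i→{l}, k→{g, k, m, o}, l→{h, j}, m→{n}, n→{g, o}, o→{i, j}; now {g, h, i, j, k, l, m, n, o}.
Read 'c': g→{i, k, m}, h→{h, m, o}, i→{k, l, m}, j→{g, n}, k→{n, o}, l→{l}, m→{g}, n→{h, i}, o→{k, l}; now {g, h, i, k, l, m, n, o}.
Read 'b': g→∅, h→{h}, i→{l}, k→{g, k, m, o}, l→{h, j}, m→{n}, n→{g, o}, o→{i, j}; now {g, h, i, j, k, l, m, n, o}.
That set has 9 states.

9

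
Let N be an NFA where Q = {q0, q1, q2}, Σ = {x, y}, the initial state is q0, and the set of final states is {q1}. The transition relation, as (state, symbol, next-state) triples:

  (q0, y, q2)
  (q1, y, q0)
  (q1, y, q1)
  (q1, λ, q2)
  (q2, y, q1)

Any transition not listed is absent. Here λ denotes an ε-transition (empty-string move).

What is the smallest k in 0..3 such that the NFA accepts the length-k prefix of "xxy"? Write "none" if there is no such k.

Start in {q0}.
Read 'x': q0→∅; now ∅.
The set is empty and remains empty for the remaining 2 symbols.
No reachable set along the way intersects F.

none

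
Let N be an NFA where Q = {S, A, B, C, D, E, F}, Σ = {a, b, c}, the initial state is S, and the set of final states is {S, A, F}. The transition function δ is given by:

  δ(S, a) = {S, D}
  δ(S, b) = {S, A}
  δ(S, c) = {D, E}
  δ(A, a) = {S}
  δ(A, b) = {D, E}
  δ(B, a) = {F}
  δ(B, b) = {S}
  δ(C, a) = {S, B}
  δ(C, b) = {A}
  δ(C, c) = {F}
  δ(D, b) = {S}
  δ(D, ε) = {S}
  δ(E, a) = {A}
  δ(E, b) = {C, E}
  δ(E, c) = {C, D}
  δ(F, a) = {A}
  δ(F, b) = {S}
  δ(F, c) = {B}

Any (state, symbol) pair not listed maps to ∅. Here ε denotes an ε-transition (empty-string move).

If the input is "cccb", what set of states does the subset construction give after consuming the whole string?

Start in {S}.
Read 'c': {S} → {S, D, E}.
Read 'c': {S, D, E} → {S, C, D, E}.
Read 'c': {S, C, D, E} → {S, C, D, E, F}.
Read 'b': {S, C, D, E, F} → {S, A, C, E}.

{S, A, C, E}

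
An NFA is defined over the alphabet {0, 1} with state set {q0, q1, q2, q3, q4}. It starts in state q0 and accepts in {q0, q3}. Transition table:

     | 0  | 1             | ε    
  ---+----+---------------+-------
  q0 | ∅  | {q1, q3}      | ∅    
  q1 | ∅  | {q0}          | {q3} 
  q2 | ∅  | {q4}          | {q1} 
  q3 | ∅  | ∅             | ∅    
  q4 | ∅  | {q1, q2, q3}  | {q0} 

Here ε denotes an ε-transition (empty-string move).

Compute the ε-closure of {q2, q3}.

Begin with {q2, q3}.
ε-move q2 → q1; add q1.

{q1, q2, q3}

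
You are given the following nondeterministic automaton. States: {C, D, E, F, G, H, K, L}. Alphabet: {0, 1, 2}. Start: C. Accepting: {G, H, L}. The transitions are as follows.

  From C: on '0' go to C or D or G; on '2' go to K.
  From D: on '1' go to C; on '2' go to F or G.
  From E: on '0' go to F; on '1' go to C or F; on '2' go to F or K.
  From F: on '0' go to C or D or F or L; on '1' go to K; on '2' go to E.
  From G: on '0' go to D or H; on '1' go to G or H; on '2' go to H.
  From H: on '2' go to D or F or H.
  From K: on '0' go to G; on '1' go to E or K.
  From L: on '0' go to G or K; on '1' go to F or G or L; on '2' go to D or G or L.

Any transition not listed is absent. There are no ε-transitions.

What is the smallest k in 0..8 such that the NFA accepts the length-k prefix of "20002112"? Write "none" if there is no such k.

Start in {C}.
Read '2': C→{K}; now {K}.
Read '0': K→{G}; now {G}.
None of the earlier sets intersect F, but {G} does.

2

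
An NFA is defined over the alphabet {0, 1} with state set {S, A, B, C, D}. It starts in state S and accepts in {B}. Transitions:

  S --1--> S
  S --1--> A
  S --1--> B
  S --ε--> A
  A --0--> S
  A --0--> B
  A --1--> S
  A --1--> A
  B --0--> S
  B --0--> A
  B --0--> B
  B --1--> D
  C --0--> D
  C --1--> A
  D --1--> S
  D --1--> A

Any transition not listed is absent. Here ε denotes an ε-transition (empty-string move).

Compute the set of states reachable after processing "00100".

Start: ε-closure({S}) = {S, A}.
Read '0': S→∅, A→{S, B}; union {S, B}; ε-closure = {S, A, B}.
Read '0': S→∅, A→{S, B}, B→{S, A, B}; now {S, A, B}.
Read '1': S→{S, A, B}, A→{S, A}, B→{D}; now {S, A, B, D}.
Read '0': S→∅, A→{S, B}, B→{S, A, B}, D→∅; now {S, A, B}.
Read '0': S→∅, A→{S, B}, B→{S, A, B}; now {S, A, B}.

{S, A, B}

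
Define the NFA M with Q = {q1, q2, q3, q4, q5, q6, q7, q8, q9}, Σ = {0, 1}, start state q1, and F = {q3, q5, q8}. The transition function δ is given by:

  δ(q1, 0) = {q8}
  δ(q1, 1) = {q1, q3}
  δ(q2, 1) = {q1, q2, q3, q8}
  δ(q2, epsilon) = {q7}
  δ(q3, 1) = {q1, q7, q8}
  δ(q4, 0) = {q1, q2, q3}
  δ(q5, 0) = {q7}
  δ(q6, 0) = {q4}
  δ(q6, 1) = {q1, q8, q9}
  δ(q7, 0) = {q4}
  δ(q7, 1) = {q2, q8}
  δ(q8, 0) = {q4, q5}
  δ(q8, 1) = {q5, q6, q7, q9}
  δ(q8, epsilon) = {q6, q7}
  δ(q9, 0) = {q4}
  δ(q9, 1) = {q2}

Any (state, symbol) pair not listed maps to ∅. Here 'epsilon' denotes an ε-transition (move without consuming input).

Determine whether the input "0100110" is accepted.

Start in {q1}.
Read '0': {q1} → {q6, q7, q8}.
Read '1': {q6, q7, q8} → {q1, q2, q5, q6, q7, q8, q9}.
Read '0': {q1, q2, q5, q6, q7, q8, q9} → {q4, q5, q6, q7, q8}.
Read '0': {q4, q5, q6, q7, q8} → {q1, q2, q3, q4, q5, q7}.
Read '1': {q1, q2, q3, q4, q5, q7} → {q1, q2, q3, q6, q7, q8}.
Read '1': {q1, q2, q3, q6, q7, q8} → {q1, q2, q3, q5, q6, q7, q8, q9}.
Read '0': {q1, q2, q3, q5, q6, q7, q8, q9} → {q4, q5, q6, q7, q8}.
The final set {q4, q5, q6, q7, q8} contains the accepting states q5, q8.

Yes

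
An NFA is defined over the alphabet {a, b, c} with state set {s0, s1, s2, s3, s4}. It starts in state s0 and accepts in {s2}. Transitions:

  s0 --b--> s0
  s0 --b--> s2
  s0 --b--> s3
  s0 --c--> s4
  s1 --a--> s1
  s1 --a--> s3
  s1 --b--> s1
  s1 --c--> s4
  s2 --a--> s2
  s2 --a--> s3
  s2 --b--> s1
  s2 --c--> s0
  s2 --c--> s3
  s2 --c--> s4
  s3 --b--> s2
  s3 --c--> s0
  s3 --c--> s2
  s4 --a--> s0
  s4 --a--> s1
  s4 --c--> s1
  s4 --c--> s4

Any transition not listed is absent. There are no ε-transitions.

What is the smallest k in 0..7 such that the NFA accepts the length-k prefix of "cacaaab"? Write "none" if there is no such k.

7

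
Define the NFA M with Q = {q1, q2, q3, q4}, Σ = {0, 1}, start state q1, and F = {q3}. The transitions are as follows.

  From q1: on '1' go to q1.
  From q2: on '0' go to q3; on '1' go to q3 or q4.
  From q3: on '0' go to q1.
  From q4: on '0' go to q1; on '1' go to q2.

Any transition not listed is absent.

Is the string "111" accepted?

No

Start in {q1}.
Read '1': q1→{q1}; now {q1}.
Read '1': q1→{q1}; now {q1}.
Read '1': q1→{q1}; now {q1}.
The final set {q1} contains no accepting state.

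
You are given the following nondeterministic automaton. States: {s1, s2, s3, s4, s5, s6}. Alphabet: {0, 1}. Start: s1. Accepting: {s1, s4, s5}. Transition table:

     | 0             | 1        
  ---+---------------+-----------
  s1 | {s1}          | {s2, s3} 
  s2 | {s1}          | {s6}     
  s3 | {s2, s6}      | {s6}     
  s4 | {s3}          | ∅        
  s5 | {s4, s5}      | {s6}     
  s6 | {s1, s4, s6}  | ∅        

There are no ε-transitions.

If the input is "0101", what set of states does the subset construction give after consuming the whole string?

Start in {s1}.
Read '0': {s1} → {s1}.
Read '1': {s1} → {s2, s3}.
Read '0': {s2, s3} → {s1, s2, s6}.
Read '1': {s1, s2, s6} → {s2, s3, s6}.

{s2, s3, s6}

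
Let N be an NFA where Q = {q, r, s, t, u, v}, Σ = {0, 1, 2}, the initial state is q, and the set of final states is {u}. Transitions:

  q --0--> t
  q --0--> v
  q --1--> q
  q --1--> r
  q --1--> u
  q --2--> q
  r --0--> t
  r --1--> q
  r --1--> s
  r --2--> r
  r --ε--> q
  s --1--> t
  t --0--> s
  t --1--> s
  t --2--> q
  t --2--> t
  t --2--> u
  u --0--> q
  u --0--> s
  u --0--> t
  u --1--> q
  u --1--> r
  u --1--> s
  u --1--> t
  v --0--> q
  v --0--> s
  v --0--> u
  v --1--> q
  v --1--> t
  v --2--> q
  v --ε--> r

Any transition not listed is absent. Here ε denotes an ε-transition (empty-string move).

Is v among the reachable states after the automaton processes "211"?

No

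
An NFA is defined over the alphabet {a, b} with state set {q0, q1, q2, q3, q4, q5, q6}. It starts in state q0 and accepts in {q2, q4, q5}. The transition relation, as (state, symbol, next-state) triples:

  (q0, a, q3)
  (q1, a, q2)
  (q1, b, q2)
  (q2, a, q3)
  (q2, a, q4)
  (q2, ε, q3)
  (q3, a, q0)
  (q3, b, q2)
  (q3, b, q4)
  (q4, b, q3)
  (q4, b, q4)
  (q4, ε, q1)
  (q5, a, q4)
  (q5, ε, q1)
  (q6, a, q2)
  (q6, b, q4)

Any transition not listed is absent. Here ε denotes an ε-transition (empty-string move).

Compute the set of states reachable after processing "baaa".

∅

Start in {q0}.
Read 'b': {q0} → ∅.
The set is empty and remains empty for the remaining 3 symbols.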